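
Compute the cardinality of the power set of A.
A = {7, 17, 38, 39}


Set A = {7, 17, 38, 39}
|A| = 4
The power set P(A) contains all subsets of A.
|P(A)| = 2^|A| = 2^4 = 16

16


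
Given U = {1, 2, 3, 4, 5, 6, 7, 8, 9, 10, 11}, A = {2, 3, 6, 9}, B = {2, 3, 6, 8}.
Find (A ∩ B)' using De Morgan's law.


U = {1, 2, 3, 4, 5, 6, 7, 8, 9, 10, 11}
A = {2, 3, 6, 9}, B = {2, 3, 6, 8}
A ∩ B = {2, 3, 6}
(A ∩ B)' = U \ (A ∩ B) = {1, 4, 5, 7, 8, 9, 10, 11}
Verification via A' ∪ B': A' = {1, 4, 5, 7, 8, 10, 11}, B' = {1, 4, 5, 7, 9, 10, 11}
A' ∪ B' = {1, 4, 5, 7, 8, 9, 10, 11} ✓

{1, 4, 5, 7, 8, 9, 10, 11}


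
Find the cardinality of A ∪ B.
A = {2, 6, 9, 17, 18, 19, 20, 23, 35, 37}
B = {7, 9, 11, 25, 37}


Set A = {2, 6, 9, 17, 18, 19, 20, 23, 35, 37}, |A| = 10
Set B = {7, 9, 11, 25, 37}, |B| = 5
A ∩ B = {9, 37}, |A ∩ B| = 2
|A ∪ B| = |A| + |B| - |A ∩ B| = 10 + 5 - 2 = 13

13


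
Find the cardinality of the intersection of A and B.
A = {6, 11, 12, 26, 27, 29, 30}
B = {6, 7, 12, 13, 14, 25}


Set A = {6, 11, 12, 26, 27, 29, 30}
Set B = {6, 7, 12, 13, 14, 25}
A ∩ B = {6, 12}
|A ∩ B| = 2

2


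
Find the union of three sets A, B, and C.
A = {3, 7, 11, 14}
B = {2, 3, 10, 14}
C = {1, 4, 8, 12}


Set A = {3, 7, 11, 14}
Set B = {2, 3, 10, 14}
Set C = {1, 4, 8, 12}
First, A ∪ B = {2, 3, 7, 10, 11, 14}
Then, (A ∪ B) ∪ C = {1, 2, 3, 4, 7, 8, 10, 11, 12, 14}

{1, 2, 3, 4, 7, 8, 10, 11, 12, 14}


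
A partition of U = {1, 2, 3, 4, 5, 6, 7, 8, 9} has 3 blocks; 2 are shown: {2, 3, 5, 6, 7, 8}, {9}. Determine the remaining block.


U = {1, 2, 3, 4, 5, 6, 7, 8, 9}
Shown blocks: {2, 3, 5, 6, 7, 8}, {9}
A partition's blocks are pairwise disjoint and cover U, so the missing block = U \ (union of shown blocks).
Union of shown blocks: {2, 3, 5, 6, 7, 8, 9}
Missing block = U \ (union) = {1, 4}

{1, 4}


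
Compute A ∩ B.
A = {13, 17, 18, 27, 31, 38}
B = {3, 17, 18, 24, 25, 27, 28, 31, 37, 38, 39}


Set A = {13, 17, 18, 27, 31, 38}
Set B = {3, 17, 18, 24, 25, 27, 28, 31, 37, 38, 39}
A ∩ B includes only elements in both sets.
Check each element of A against B:
13 ✗, 17 ✓, 18 ✓, 27 ✓, 31 ✓, 38 ✓
A ∩ B = {17, 18, 27, 31, 38}

{17, 18, 27, 31, 38}


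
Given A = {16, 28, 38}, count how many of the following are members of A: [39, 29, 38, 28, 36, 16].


Set A = {16, 28, 38}
Candidates: [39, 29, 38, 28, 36, 16]
Check each candidate:
39 ∉ A, 29 ∉ A, 38 ∈ A, 28 ∈ A, 36 ∉ A, 16 ∈ A
Count of candidates in A: 3

3


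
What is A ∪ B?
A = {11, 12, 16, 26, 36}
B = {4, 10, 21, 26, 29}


Set A = {11, 12, 16, 26, 36}
Set B = {4, 10, 21, 26, 29}
A ∪ B includes all elements in either set.
Elements from A: {11, 12, 16, 26, 36}
Elements from B not already included: {4, 10, 21, 29}
A ∪ B = {4, 10, 11, 12, 16, 21, 26, 29, 36}

{4, 10, 11, 12, 16, 21, 26, 29, 36}


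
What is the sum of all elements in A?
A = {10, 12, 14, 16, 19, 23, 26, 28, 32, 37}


Set A = {10, 12, 14, 16, 19, 23, 26, 28, 32, 37}
Sum = 10 + 12 + 14 + 16 + 19 + 23 + 26 + 28 + 32 + 37 = 217

217


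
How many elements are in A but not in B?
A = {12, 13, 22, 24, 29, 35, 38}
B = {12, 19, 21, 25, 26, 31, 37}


Set A = {12, 13, 22, 24, 29, 35, 38}
Set B = {12, 19, 21, 25, 26, 31, 37}
A \ B = {13, 22, 24, 29, 35, 38}
|A \ B| = 6

6


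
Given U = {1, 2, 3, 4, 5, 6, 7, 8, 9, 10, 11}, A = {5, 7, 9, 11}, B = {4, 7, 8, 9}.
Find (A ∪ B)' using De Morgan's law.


U = {1, 2, 3, 4, 5, 6, 7, 8, 9, 10, 11}
A = {5, 7, 9, 11}, B = {4, 7, 8, 9}
A ∪ B = {4, 5, 7, 8, 9, 11}
(A ∪ B)' = U \ (A ∪ B) = {1, 2, 3, 6, 10}
Verification via A' ∩ B': A' = {1, 2, 3, 4, 6, 8, 10}, B' = {1, 2, 3, 5, 6, 10, 11}
A' ∩ B' = {1, 2, 3, 6, 10} ✓

{1, 2, 3, 6, 10}


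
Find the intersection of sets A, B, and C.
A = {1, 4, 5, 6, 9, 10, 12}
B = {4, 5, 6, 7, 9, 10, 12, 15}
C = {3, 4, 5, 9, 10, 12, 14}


Set A = {1, 4, 5, 6, 9, 10, 12}
Set B = {4, 5, 6, 7, 9, 10, 12, 15}
Set C = {3, 4, 5, 9, 10, 12, 14}
First, A ∩ B = {4, 5, 6, 9, 10, 12}
Then, (A ∩ B) ∩ C = {4, 5, 9, 10, 12}

{4, 5, 9, 10, 12}


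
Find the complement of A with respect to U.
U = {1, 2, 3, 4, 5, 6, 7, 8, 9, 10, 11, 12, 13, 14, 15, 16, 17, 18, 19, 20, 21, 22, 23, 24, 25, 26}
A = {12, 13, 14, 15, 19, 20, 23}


Universal set U = {1, 2, 3, 4, 5, 6, 7, 8, 9, 10, 11, 12, 13, 14, 15, 16, 17, 18, 19, 20, 21, 22, 23, 24, 25, 26}
Set A = {12, 13, 14, 15, 19, 20, 23}
A' = U \ A = elements in U but not in A
Checking each element of U:
1 (not in A, include), 2 (not in A, include), 3 (not in A, include), 4 (not in A, include), 5 (not in A, include), 6 (not in A, include), 7 (not in A, include), 8 (not in A, include), 9 (not in A, include), 10 (not in A, include), 11 (not in A, include), 12 (in A, exclude), 13 (in A, exclude), 14 (in A, exclude), 15 (in A, exclude), 16 (not in A, include), 17 (not in A, include), 18 (not in A, include), 19 (in A, exclude), 20 (in A, exclude), 21 (not in A, include), 22 (not in A, include), 23 (in A, exclude), 24 (not in A, include), 25 (not in A, include), 26 (not in A, include)
A' = {1, 2, 3, 4, 5, 6, 7, 8, 9, 10, 11, 16, 17, 18, 21, 22, 24, 25, 26}

{1, 2, 3, 4, 5, 6, 7, 8, 9, 10, 11, 16, 17, 18, 21, 22, 24, 25, 26}


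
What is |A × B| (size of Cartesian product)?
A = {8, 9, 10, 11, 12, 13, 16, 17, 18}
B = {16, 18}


Set A = {8, 9, 10, 11, 12, 13, 16, 17, 18} has 9 elements.
Set B = {16, 18} has 2 elements.
|A × B| = |A| × |B| = 9 × 2 = 18

18


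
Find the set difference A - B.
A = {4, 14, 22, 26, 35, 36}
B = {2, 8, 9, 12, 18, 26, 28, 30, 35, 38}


Set A = {4, 14, 22, 26, 35, 36}
Set B = {2, 8, 9, 12, 18, 26, 28, 30, 35, 38}
A \ B includes elements in A that are not in B.
Check each element of A:
4 (not in B, keep), 14 (not in B, keep), 22 (not in B, keep), 26 (in B, remove), 35 (in B, remove), 36 (not in B, keep)
A \ B = {4, 14, 22, 36}

{4, 14, 22, 36}


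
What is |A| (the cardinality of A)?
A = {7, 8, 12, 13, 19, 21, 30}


Set A = {7, 8, 12, 13, 19, 21, 30}
Listing elements: 7, 8, 12, 13, 19, 21, 30
Counting: 7 elements
|A| = 7

7


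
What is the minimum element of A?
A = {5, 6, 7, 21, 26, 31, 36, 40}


Set A = {5, 6, 7, 21, 26, 31, 36, 40}
Elements in ascending order: 5, 6, 7, 21, 26, 31, 36, 40
The smallest element is 5.

5


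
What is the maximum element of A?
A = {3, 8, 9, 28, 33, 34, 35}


Set A = {3, 8, 9, 28, 33, 34, 35}
Elements in ascending order: 3, 8, 9, 28, 33, 34, 35
The largest element is 35.

35


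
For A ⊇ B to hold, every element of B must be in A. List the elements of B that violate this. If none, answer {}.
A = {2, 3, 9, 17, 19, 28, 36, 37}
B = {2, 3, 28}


Set A = {2, 3, 9, 17, 19, 28, 36, 37}
Set B = {2, 3, 28}
Check each element of B against A:
2 ∈ A, 3 ∈ A, 28 ∈ A
Elements of B not in A: {}

{}


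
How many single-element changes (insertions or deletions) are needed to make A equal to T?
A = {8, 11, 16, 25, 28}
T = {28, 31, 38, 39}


Set A = {8, 11, 16, 25, 28}
Set T = {28, 31, 38, 39}
Elements to remove from A (in A, not in T): {8, 11, 16, 25} → 4 removals
Elements to add to A (in T, not in A): {31, 38, 39} → 3 additions
Total edits = 4 + 3 = 7

7


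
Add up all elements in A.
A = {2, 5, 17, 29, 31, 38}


Set A = {2, 5, 17, 29, 31, 38}
Sum = 2 + 5 + 17 + 29 + 31 + 38 = 122

122


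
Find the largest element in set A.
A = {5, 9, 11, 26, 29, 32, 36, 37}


Set A = {5, 9, 11, 26, 29, 32, 36, 37}
Elements in ascending order: 5, 9, 11, 26, 29, 32, 36, 37
The largest element is 37.

37


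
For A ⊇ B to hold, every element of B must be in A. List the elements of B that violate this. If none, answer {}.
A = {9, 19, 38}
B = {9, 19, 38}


Set A = {9, 19, 38}
Set B = {9, 19, 38}
Check each element of B against A:
9 ∈ A, 19 ∈ A, 38 ∈ A
Elements of B not in A: {}

{}


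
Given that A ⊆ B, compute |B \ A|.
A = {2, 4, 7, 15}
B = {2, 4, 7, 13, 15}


Set A = {2, 4, 7, 15}, |A| = 4
Set B = {2, 4, 7, 13, 15}, |B| = 5
Since A ⊆ B: B \ A = {13}
|B| - |A| = 5 - 4 = 1

1


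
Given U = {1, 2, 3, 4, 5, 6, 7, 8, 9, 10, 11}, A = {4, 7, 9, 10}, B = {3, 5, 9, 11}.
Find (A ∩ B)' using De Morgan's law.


U = {1, 2, 3, 4, 5, 6, 7, 8, 9, 10, 11}
A = {4, 7, 9, 10}, B = {3, 5, 9, 11}
A ∩ B = {9}
(A ∩ B)' = U \ (A ∩ B) = {1, 2, 3, 4, 5, 6, 7, 8, 10, 11}
Verification via A' ∪ B': A' = {1, 2, 3, 5, 6, 8, 11}, B' = {1, 2, 4, 6, 7, 8, 10}
A' ∪ B' = {1, 2, 3, 4, 5, 6, 7, 8, 10, 11} ✓

{1, 2, 3, 4, 5, 6, 7, 8, 10, 11}


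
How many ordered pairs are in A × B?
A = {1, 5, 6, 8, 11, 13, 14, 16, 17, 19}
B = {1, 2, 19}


Set A = {1, 5, 6, 8, 11, 13, 14, 16, 17, 19} has 10 elements.
Set B = {1, 2, 19} has 3 elements.
|A × B| = |A| × |B| = 10 × 3 = 30

30


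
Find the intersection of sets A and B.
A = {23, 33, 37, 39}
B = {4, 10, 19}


Set A = {23, 33, 37, 39}
Set B = {4, 10, 19}
A ∩ B includes only elements in both sets.
Check each element of A against B:
23 ✗, 33 ✗, 37 ✗, 39 ✗
A ∩ B = {}

{}


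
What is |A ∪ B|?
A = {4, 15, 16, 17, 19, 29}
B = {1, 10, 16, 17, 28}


Set A = {4, 15, 16, 17, 19, 29}, |A| = 6
Set B = {1, 10, 16, 17, 28}, |B| = 5
A ∩ B = {16, 17}, |A ∩ B| = 2
|A ∪ B| = |A| + |B| - |A ∩ B| = 6 + 5 - 2 = 9

9


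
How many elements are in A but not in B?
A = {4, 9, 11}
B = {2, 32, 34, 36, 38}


Set A = {4, 9, 11}
Set B = {2, 32, 34, 36, 38}
A \ B = {4, 9, 11}
|A \ B| = 3

3


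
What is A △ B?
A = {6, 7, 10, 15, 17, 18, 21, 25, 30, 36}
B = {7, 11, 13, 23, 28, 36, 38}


Set A = {6, 7, 10, 15, 17, 18, 21, 25, 30, 36}
Set B = {7, 11, 13, 23, 28, 36, 38}
A △ B = (A \ B) ∪ (B \ A)
Elements in A but not B: {6, 10, 15, 17, 18, 21, 25, 30}
Elements in B but not A: {11, 13, 23, 28, 38}
A △ B = {6, 10, 11, 13, 15, 17, 18, 21, 23, 25, 28, 30, 38}

{6, 10, 11, 13, 15, 17, 18, 21, 23, 25, 28, 30, 38}


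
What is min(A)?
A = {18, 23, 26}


Set A = {18, 23, 26}
Elements in ascending order: 18, 23, 26
The smallest element is 18.

18


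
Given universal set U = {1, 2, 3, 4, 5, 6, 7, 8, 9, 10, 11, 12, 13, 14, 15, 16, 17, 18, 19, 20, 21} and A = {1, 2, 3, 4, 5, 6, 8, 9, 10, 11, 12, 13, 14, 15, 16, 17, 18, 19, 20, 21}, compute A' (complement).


Universal set U = {1, 2, 3, 4, 5, 6, 7, 8, 9, 10, 11, 12, 13, 14, 15, 16, 17, 18, 19, 20, 21}
Set A = {1, 2, 3, 4, 5, 6, 8, 9, 10, 11, 12, 13, 14, 15, 16, 17, 18, 19, 20, 21}
A' = U \ A = elements in U but not in A
Checking each element of U:
1 (in A, exclude), 2 (in A, exclude), 3 (in A, exclude), 4 (in A, exclude), 5 (in A, exclude), 6 (in A, exclude), 7 (not in A, include), 8 (in A, exclude), 9 (in A, exclude), 10 (in A, exclude), 11 (in A, exclude), 12 (in A, exclude), 13 (in A, exclude), 14 (in A, exclude), 15 (in A, exclude), 16 (in A, exclude), 17 (in A, exclude), 18 (in A, exclude), 19 (in A, exclude), 20 (in A, exclude), 21 (in A, exclude)
A' = {7}

{7}


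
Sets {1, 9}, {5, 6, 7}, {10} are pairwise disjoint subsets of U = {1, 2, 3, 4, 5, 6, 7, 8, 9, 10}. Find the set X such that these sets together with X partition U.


U = {1, 2, 3, 4, 5, 6, 7, 8, 9, 10}
Shown blocks: {1, 9}, {5, 6, 7}, {10}
A partition's blocks are pairwise disjoint and cover U, so the missing block = U \ (union of shown blocks).
Union of shown blocks: {1, 5, 6, 7, 9, 10}
Missing block = U \ (union) = {2, 3, 4, 8}

{2, 3, 4, 8}


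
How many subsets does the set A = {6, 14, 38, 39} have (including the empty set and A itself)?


Set A = {6, 14, 38, 39}
|A| = 4
The power set P(A) contains all subsets of A.
|P(A)| = 2^|A| = 2^4 = 16

16


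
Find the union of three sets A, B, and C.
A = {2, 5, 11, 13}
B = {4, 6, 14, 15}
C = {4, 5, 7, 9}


Set A = {2, 5, 11, 13}
Set B = {4, 6, 14, 15}
Set C = {4, 5, 7, 9}
First, A ∪ B = {2, 4, 5, 6, 11, 13, 14, 15}
Then, (A ∪ B) ∪ C = {2, 4, 5, 6, 7, 9, 11, 13, 14, 15}

{2, 4, 5, 6, 7, 9, 11, 13, 14, 15}


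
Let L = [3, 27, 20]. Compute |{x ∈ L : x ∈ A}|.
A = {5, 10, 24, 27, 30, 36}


Set A = {5, 10, 24, 27, 30, 36}
Candidates: [3, 27, 20]
Check each candidate:
3 ∉ A, 27 ∈ A, 20 ∉ A
Count of candidates in A: 1

1


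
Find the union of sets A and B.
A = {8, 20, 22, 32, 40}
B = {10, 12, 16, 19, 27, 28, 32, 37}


Set A = {8, 20, 22, 32, 40}
Set B = {10, 12, 16, 19, 27, 28, 32, 37}
A ∪ B includes all elements in either set.
Elements from A: {8, 20, 22, 32, 40}
Elements from B not already included: {10, 12, 16, 19, 27, 28, 37}
A ∪ B = {8, 10, 12, 16, 19, 20, 22, 27, 28, 32, 37, 40}

{8, 10, 12, 16, 19, 20, 22, 27, 28, 32, 37, 40}


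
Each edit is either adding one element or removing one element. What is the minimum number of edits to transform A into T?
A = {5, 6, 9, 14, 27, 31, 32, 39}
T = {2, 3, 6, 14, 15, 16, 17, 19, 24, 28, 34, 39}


Set A = {5, 6, 9, 14, 27, 31, 32, 39}
Set T = {2, 3, 6, 14, 15, 16, 17, 19, 24, 28, 34, 39}
Elements to remove from A (in A, not in T): {5, 9, 27, 31, 32} → 5 removals
Elements to add to A (in T, not in A): {2, 3, 15, 16, 17, 19, 24, 28, 34} → 9 additions
Total edits = 5 + 9 = 14

14


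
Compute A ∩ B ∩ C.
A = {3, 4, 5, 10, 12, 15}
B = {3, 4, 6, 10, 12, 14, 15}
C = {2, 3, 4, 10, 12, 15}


Set A = {3, 4, 5, 10, 12, 15}
Set B = {3, 4, 6, 10, 12, 14, 15}
Set C = {2, 3, 4, 10, 12, 15}
First, A ∩ B = {3, 4, 10, 12, 15}
Then, (A ∩ B) ∩ C = {3, 4, 10, 12, 15}

{3, 4, 10, 12, 15}


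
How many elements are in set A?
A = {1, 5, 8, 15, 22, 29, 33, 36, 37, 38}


Set A = {1, 5, 8, 15, 22, 29, 33, 36, 37, 38}
Listing elements: 1, 5, 8, 15, 22, 29, 33, 36, 37, 38
Counting: 10 elements
|A| = 10

10


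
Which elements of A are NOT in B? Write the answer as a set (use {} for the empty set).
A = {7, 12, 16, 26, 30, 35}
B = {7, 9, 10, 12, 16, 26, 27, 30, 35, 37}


Set A = {7, 12, 16, 26, 30, 35}
Set B = {7, 9, 10, 12, 16, 26, 27, 30, 35, 37}
Check each element of A against B:
7 ∈ B, 12 ∈ B, 16 ∈ B, 26 ∈ B, 30 ∈ B, 35 ∈ B
Elements of A not in B: {}

{}


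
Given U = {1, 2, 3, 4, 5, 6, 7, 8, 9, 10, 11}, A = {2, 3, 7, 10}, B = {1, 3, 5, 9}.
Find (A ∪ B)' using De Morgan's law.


U = {1, 2, 3, 4, 5, 6, 7, 8, 9, 10, 11}
A = {2, 3, 7, 10}, B = {1, 3, 5, 9}
A ∪ B = {1, 2, 3, 5, 7, 9, 10}
(A ∪ B)' = U \ (A ∪ B) = {4, 6, 8, 11}
Verification via A' ∩ B': A' = {1, 4, 5, 6, 8, 9, 11}, B' = {2, 4, 6, 7, 8, 10, 11}
A' ∩ B' = {4, 6, 8, 11} ✓

{4, 6, 8, 11}


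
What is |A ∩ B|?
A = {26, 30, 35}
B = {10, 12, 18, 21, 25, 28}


Set A = {26, 30, 35}
Set B = {10, 12, 18, 21, 25, 28}
A ∩ B = {}
|A ∩ B| = 0

0


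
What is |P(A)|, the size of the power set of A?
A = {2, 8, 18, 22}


Set A = {2, 8, 18, 22}
|A| = 4
The power set P(A) contains all subsets of A.
|P(A)| = 2^|A| = 2^4 = 16

16


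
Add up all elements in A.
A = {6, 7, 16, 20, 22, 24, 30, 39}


Set A = {6, 7, 16, 20, 22, 24, 30, 39}
Sum = 6 + 7 + 16 + 20 + 22 + 24 + 30 + 39 = 164

164


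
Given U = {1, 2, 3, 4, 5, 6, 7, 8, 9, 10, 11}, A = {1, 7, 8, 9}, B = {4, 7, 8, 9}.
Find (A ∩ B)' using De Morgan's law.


U = {1, 2, 3, 4, 5, 6, 7, 8, 9, 10, 11}
A = {1, 7, 8, 9}, B = {4, 7, 8, 9}
A ∩ B = {7, 8, 9}
(A ∩ B)' = U \ (A ∩ B) = {1, 2, 3, 4, 5, 6, 10, 11}
Verification via A' ∪ B': A' = {2, 3, 4, 5, 6, 10, 11}, B' = {1, 2, 3, 5, 6, 10, 11}
A' ∪ B' = {1, 2, 3, 4, 5, 6, 10, 11} ✓

{1, 2, 3, 4, 5, 6, 10, 11}


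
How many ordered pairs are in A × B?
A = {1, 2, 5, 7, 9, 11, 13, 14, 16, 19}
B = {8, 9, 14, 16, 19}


Set A = {1, 2, 5, 7, 9, 11, 13, 14, 16, 19} has 10 elements.
Set B = {8, 9, 14, 16, 19} has 5 elements.
|A × B| = |A| × |B| = 10 × 5 = 50

50


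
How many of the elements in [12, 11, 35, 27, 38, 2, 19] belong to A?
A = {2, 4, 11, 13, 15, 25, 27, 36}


Set A = {2, 4, 11, 13, 15, 25, 27, 36}
Candidates: [12, 11, 35, 27, 38, 2, 19]
Check each candidate:
12 ∉ A, 11 ∈ A, 35 ∉ A, 27 ∈ A, 38 ∉ A, 2 ∈ A, 19 ∉ A
Count of candidates in A: 3

3


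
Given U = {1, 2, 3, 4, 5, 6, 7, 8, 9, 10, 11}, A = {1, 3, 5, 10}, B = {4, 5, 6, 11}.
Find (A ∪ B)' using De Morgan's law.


U = {1, 2, 3, 4, 5, 6, 7, 8, 9, 10, 11}
A = {1, 3, 5, 10}, B = {4, 5, 6, 11}
A ∪ B = {1, 3, 4, 5, 6, 10, 11}
(A ∪ B)' = U \ (A ∪ B) = {2, 7, 8, 9}
Verification via A' ∩ B': A' = {2, 4, 6, 7, 8, 9, 11}, B' = {1, 2, 3, 7, 8, 9, 10}
A' ∩ B' = {2, 7, 8, 9} ✓

{2, 7, 8, 9}


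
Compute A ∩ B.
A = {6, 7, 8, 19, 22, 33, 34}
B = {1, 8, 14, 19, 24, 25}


Set A = {6, 7, 8, 19, 22, 33, 34}
Set B = {1, 8, 14, 19, 24, 25}
A ∩ B includes only elements in both sets.
Check each element of A against B:
6 ✗, 7 ✗, 8 ✓, 19 ✓, 22 ✗, 33 ✗, 34 ✗
A ∩ B = {8, 19}

{8, 19}


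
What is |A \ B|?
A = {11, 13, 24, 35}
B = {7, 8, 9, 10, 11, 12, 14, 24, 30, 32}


Set A = {11, 13, 24, 35}
Set B = {7, 8, 9, 10, 11, 12, 14, 24, 30, 32}
A \ B = {13, 35}
|A \ B| = 2

2


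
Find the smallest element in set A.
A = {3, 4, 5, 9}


Set A = {3, 4, 5, 9}
Elements in ascending order: 3, 4, 5, 9
The smallest element is 3.

3


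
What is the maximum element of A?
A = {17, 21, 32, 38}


Set A = {17, 21, 32, 38}
Elements in ascending order: 17, 21, 32, 38
The largest element is 38.

38


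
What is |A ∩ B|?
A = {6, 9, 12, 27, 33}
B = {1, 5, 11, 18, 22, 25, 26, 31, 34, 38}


Set A = {6, 9, 12, 27, 33}
Set B = {1, 5, 11, 18, 22, 25, 26, 31, 34, 38}
A ∩ B = {}
|A ∩ B| = 0

0


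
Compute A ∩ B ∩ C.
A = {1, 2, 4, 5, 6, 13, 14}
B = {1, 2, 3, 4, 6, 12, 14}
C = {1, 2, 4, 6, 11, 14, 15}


Set A = {1, 2, 4, 5, 6, 13, 14}
Set B = {1, 2, 3, 4, 6, 12, 14}
Set C = {1, 2, 4, 6, 11, 14, 15}
First, A ∩ B = {1, 2, 4, 6, 14}
Then, (A ∩ B) ∩ C = {1, 2, 4, 6, 14}

{1, 2, 4, 6, 14}


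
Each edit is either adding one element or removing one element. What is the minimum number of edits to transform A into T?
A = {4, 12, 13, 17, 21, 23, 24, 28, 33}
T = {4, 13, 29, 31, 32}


Set A = {4, 12, 13, 17, 21, 23, 24, 28, 33}
Set T = {4, 13, 29, 31, 32}
Elements to remove from A (in A, not in T): {12, 17, 21, 23, 24, 28, 33} → 7 removals
Elements to add to A (in T, not in A): {29, 31, 32} → 3 additions
Total edits = 7 + 3 = 10

10


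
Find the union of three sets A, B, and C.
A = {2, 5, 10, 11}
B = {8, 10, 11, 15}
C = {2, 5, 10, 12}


Set A = {2, 5, 10, 11}
Set B = {8, 10, 11, 15}
Set C = {2, 5, 10, 12}
First, A ∪ B = {2, 5, 8, 10, 11, 15}
Then, (A ∪ B) ∪ C = {2, 5, 8, 10, 11, 12, 15}

{2, 5, 8, 10, 11, 12, 15}


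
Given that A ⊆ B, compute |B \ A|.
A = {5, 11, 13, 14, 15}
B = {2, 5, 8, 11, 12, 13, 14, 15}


Set A = {5, 11, 13, 14, 15}, |A| = 5
Set B = {2, 5, 8, 11, 12, 13, 14, 15}, |B| = 8
Since A ⊆ B: B \ A = {2, 8, 12}
|B| - |A| = 8 - 5 = 3

3


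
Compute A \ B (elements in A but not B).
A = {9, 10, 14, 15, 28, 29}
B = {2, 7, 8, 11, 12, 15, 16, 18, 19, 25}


Set A = {9, 10, 14, 15, 28, 29}
Set B = {2, 7, 8, 11, 12, 15, 16, 18, 19, 25}
A \ B includes elements in A that are not in B.
Check each element of A:
9 (not in B, keep), 10 (not in B, keep), 14 (not in B, keep), 15 (in B, remove), 28 (not in B, keep), 29 (not in B, keep)
A \ B = {9, 10, 14, 28, 29}

{9, 10, 14, 28, 29}


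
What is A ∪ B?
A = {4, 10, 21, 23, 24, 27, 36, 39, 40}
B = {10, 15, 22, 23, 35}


Set A = {4, 10, 21, 23, 24, 27, 36, 39, 40}
Set B = {10, 15, 22, 23, 35}
A ∪ B includes all elements in either set.
Elements from A: {4, 10, 21, 23, 24, 27, 36, 39, 40}
Elements from B not already included: {15, 22, 35}
A ∪ B = {4, 10, 15, 21, 22, 23, 24, 27, 35, 36, 39, 40}

{4, 10, 15, 21, 22, 23, 24, 27, 35, 36, 39, 40}


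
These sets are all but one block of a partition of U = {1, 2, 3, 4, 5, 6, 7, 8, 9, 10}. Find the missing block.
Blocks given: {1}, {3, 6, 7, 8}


U = {1, 2, 3, 4, 5, 6, 7, 8, 9, 10}
Shown blocks: {1}, {3, 6, 7, 8}
A partition's blocks are pairwise disjoint and cover U, so the missing block = U \ (union of shown blocks).
Union of shown blocks: {1, 3, 6, 7, 8}
Missing block = U \ (union) = {2, 4, 5, 9, 10}

{2, 4, 5, 9, 10}


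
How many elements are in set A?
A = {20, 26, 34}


Set A = {20, 26, 34}
Listing elements: 20, 26, 34
Counting: 3 elements
|A| = 3

3


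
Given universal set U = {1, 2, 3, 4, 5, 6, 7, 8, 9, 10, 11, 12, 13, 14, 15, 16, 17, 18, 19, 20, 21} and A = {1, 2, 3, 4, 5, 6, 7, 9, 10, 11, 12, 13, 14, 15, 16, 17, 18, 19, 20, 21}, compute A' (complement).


Universal set U = {1, 2, 3, 4, 5, 6, 7, 8, 9, 10, 11, 12, 13, 14, 15, 16, 17, 18, 19, 20, 21}
Set A = {1, 2, 3, 4, 5, 6, 7, 9, 10, 11, 12, 13, 14, 15, 16, 17, 18, 19, 20, 21}
A' = U \ A = elements in U but not in A
Checking each element of U:
1 (in A, exclude), 2 (in A, exclude), 3 (in A, exclude), 4 (in A, exclude), 5 (in A, exclude), 6 (in A, exclude), 7 (in A, exclude), 8 (not in A, include), 9 (in A, exclude), 10 (in A, exclude), 11 (in A, exclude), 12 (in A, exclude), 13 (in A, exclude), 14 (in A, exclude), 15 (in A, exclude), 16 (in A, exclude), 17 (in A, exclude), 18 (in A, exclude), 19 (in A, exclude), 20 (in A, exclude), 21 (in A, exclude)
A' = {8}

{8}


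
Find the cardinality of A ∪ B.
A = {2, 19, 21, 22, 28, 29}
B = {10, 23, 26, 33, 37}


Set A = {2, 19, 21, 22, 28, 29}, |A| = 6
Set B = {10, 23, 26, 33, 37}, |B| = 5
A ∩ B = {}, |A ∩ B| = 0
|A ∪ B| = |A| + |B| - |A ∩ B| = 6 + 5 - 0 = 11

11


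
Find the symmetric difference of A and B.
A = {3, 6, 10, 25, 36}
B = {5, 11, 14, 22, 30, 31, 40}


Set A = {3, 6, 10, 25, 36}
Set B = {5, 11, 14, 22, 30, 31, 40}
A △ B = (A \ B) ∪ (B \ A)
Elements in A but not B: {3, 6, 10, 25, 36}
Elements in B but not A: {5, 11, 14, 22, 30, 31, 40}
A △ B = {3, 5, 6, 10, 11, 14, 22, 25, 30, 31, 36, 40}

{3, 5, 6, 10, 11, 14, 22, 25, 30, 31, 36, 40}


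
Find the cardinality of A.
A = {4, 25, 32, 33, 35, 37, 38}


Set A = {4, 25, 32, 33, 35, 37, 38}
Listing elements: 4, 25, 32, 33, 35, 37, 38
Counting: 7 elements
|A| = 7

7


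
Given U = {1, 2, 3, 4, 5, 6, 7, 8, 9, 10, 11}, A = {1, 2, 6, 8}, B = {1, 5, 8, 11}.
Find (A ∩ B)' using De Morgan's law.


U = {1, 2, 3, 4, 5, 6, 7, 8, 9, 10, 11}
A = {1, 2, 6, 8}, B = {1, 5, 8, 11}
A ∩ B = {1, 8}
(A ∩ B)' = U \ (A ∩ B) = {2, 3, 4, 5, 6, 7, 9, 10, 11}
Verification via A' ∪ B': A' = {3, 4, 5, 7, 9, 10, 11}, B' = {2, 3, 4, 6, 7, 9, 10}
A' ∪ B' = {2, 3, 4, 5, 6, 7, 9, 10, 11} ✓

{2, 3, 4, 5, 6, 7, 9, 10, 11}


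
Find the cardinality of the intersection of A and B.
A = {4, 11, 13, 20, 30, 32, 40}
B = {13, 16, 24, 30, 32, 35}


Set A = {4, 11, 13, 20, 30, 32, 40}
Set B = {13, 16, 24, 30, 32, 35}
A ∩ B = {13, 30, 32}
|A ∩ B| = 3

3


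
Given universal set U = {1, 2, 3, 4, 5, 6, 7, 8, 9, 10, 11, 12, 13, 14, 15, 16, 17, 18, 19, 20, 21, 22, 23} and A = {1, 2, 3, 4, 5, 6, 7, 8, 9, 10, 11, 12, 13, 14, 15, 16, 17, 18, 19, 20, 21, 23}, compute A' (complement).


Universal set U = {1, 2, 3, 4, 5, 6, 7, 8, 9, 10, 11, 12, 13, 14, 15, 16, 17, 18, 19, 20, 21, 22, 23}
Set A = {1, 2, 3, 4, 5, 6, 7, 8, 9, 10, 11, 12, 13, 14, 15, 16, 17, 18, 19, 20, 21, 23}
A' = U \ A = elements in U but not in A
Checking each element of U:
1 (in A, exclude), 2 (in A, exclude), 3 (in A, exclude), 4 (in A, exclude), 5 (in A, exclude), 6 (in A, exclude), 7 (in A, exclude), 8 (in A, exclude), 9 (in A, exclude), 10 (in A, exclude), 11 (in A, exclude), 12 (in A, exclude), 13 (in A, exclude), 14 (in A, exclude), 15 (in A, exclude), 16 (in A, exclude), 17 (in A, exclude), 18 (in A, exclude), 19 (in A, exclude), 20 (in A, exclude), 21 (in A, exclude), 22 (not in A, include), 23 (in A, exclude)
A' = {22}

{22}


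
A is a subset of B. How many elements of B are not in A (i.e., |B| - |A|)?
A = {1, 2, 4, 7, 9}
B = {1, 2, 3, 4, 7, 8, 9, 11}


Set A = {1, 2, 4, 7, 9}, |A| = 5
Set B = {1, 2, 3, 4, 7, 8, 9, 11}, |B| = 8
Since A ⊆ B: B \ A = {3, 8, 11}
|B| - |A| = 8 - 5 = 3

3


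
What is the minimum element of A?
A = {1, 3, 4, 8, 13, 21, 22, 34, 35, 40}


Set A = {1, 3, 4, 8, 13, 21, 22, 34, 35, 40}
Elements in ascending order: 1, 3, 4, 8, 13, 21, 22, 34, 35, 40
The smallest element is 1.

1


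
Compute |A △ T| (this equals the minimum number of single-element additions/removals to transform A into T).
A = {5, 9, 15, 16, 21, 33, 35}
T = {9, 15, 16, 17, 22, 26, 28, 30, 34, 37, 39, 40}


Set A = {5, 9, 15, 16, 21, 33, 35}
Set T = {9, 15, 16, 17, 22, 26, 28, 30, 34, 37, 39, 40}
Elements to remove from A (in A, not in T): {5, 21, 33, 35} → 4 removals
Elements to add to A (in T, not in A): {17, 22, 26, 28, 30, 34, 37, 39, 40} → 9 additions
Total edits = 4 + 9 = 13

13


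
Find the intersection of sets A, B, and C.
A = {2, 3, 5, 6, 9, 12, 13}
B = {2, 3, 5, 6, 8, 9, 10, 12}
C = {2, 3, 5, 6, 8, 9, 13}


Set A = {2, 3, 5, 6, 9, 12, 13}
Set B = {2, 3, 5, 6, 8, 9, 10, 12}
Set C = {2, 3, 5, 6, 8, 9, 13}
First, A ∩ B = {2, 3, 5, 6, 9, 12}
Then, (A ∩ B) ∩ C = {2, 3, 5, 6, 9}

{2, 3, 5, 6, 9}


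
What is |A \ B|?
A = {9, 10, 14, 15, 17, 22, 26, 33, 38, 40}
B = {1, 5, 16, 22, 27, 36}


Set A = {9, 10, 14, 15, 17, 22, 26, 33, 38, 40}
Set B = {1, 5, 16, 22, 27, 36}
A \ B = {9, 10, 14, 15, 17, 26, 33, 38, 40}
|A \ B| = 9

9


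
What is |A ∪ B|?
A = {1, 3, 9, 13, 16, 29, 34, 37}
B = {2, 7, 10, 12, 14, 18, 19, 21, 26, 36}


Set A = {1, 3, 9, 13, 16, 29, 34, 37}, |A| = 8
Set B = {2, 7, 10, 12, 14, 18, 19, 21, 26, 36}, |B| = 10
A ∩ B = {}, |A ∩ B| = 0
|A ∪ B| = |A| + |B| - |A ∩ B| = 8 + 10 - 0 = 18

18


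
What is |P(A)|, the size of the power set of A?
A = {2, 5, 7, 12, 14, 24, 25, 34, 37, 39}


Set A = {2, 5, 7, 12, 14, 24, 25, 34, 37, 39}
|A| = 10
The power set P(A) contains all subsets of A.
|P(A)| = 2^|A| = 2^10 = 1024

1024


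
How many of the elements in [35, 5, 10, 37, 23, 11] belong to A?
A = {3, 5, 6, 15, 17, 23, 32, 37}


Set A = {3, 5, 6, 15, 17, 23, 32, 37}
Candidates: [35, 5, 10, 37, 23, 11]
Check each candidate:
35 ∉ A, 5 ∈ A, 10 ∉ A, 37 ∈ A, 23 ∈ A, 11 ∉ A
Count of candidates in A: 3

3


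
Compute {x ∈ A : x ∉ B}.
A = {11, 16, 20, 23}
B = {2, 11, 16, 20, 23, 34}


Set A = {11, 16, 20, 23}
Set B = {2, 11, 16, 20, 23, 34}
Check each element of A against B:
11 ∈ B, 16 ∈ B, 20 ∈ B, 23 ∈ B
Elements of A not in B: {}

{}


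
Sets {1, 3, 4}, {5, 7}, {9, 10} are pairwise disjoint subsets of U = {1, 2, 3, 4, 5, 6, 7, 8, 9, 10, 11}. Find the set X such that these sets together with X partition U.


U = {1, 2, 3, 4, 5, 6, 7, 8, 9, 10, 11}
Shown blocks: {1, 3, 4}, {5, 7}, {9, 10}
A partition's blocks are pairwise disjoint and cover U, so the missing block = U \ (union of shown blocks).
Union of shown blocks: {1, 3, 4, 5, 7, 9, 10}
Missing block = U \ (union) = {2, 6, 8, 11}

{2, 6, 8, 11}


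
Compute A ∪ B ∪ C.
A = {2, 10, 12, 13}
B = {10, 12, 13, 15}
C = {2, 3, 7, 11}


Set A = {2, 10, 12, 13}
Set B = {10, 12, 13, 15}
Set C = {2, 3, 7, 11}
First, A ∪ B = {2, 10, 12, 13, 15}
Then, (A ∪ B) ∪ C = {2, 3, 7, 10, 11, 12, 13, 15}

{2, 3, 7, 10, 11, 12, 13, 15}


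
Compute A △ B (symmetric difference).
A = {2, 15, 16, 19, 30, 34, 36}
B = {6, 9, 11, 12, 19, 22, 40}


Set A = {2, 15, 16, 19, 30, 34, 36}
Set B = {6, 9, 11, 12, 19, 22, 40}
A △ B = (A \ B) ∪ (B \ A)
Elements in A but not B: {2, 15, 16, 30, 34, 36}
Elements in B but not A: {6, 9, 11, 12, 22, 40}
A △ B = {2, 6, 9, 11, 12, 15, 16, 22, 30, 34, 36, 40}

{2, 6, 9, 11, 12, 15, 16, 22, 30, 34, 36, 40}


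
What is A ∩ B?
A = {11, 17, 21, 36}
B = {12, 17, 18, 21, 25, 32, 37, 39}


Set A = {11, 17, 21, 36}
Set B = {12, 17, 18, 21, 25, 32, 37, 39}
A ∩ B includes only elements in both sets.
Check each element of A against B:
11 ✗, 17 ✓, 21 ✓, 36 ✗
A ∩ B = {17, 21}

{17, 21}


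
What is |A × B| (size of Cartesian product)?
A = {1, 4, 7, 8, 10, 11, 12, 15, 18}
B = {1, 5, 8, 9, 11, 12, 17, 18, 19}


Set A = {1, 4, 7, 8, 10, 11, 12, 15, 18} has 9 elements.
Set B = {1, 5, 8, 9, 11, 12, 17, 18, 19} has 9 elements.
|A × B| = |A| × |B| = 9 × 9 = 81

81


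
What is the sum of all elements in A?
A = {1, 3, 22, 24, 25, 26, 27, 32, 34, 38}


Set A = {1, 3, 22, 24, 25, 26, 27, 32, 34, 38}
Sum = 1 + 3 + 22 + 24 + 25 + 26 + 27 + 32 + 34 + 38 = 232

232


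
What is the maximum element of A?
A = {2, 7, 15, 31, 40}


Set A = {2, 7, 15, 31, 40}
Elements in ascending order: 2, 7, 15, 31, 40
The largest element is 40.

40


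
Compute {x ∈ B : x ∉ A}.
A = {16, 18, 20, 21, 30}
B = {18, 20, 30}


Set A = {16, 18, 20, 21, 30}
Set B = {18, 20, 30}
Check each element of B against A:
18 ∈ A, 20 ∈ A, 30 ∈ A
Elements of B not in A: {}

{}


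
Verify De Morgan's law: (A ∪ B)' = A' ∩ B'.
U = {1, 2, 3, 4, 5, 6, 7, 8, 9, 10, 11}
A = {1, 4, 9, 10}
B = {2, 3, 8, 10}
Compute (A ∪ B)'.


U = {1, 2, 3, 4, 5, 6, 7, 8, 9, 10, 11}
A = {1, 4, 9, 10}, B = {2, 3, 8, 10}
A ∪ B = {1, 2, 3, 4, 8, 9, 10}
(A ∪ B)' = U \ (A ∪ B) = {5, 6, 7, 11}
Verification via A' ∩ B': A' = {2, 3, 5, 6, 7, 8, 11}, B' = {1, 4, 5, 6, 7, 9, 11}
A' ∩ B' = {5, 6, 7, 11} ✓

{5, 6, 7, 11}


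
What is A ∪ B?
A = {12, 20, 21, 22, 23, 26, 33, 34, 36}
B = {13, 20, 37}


Set A = {12, 20, 21, 22, 23, 26, 33, 34, 36}
Set B = {13, 20, 37}
A ∪ B includes all elements in either set.
Elements from A: {12, 20, 21, 22, 23, 26, 33, 34, 36}
Elements from B not already included: {13, 37}
A ∪ B = {12, 13, 20, 21, 22, 23, 26, 33, 34, 36, 37}

{12, 13, 20, 21, 22, 23, 26, 33, 34, 36, 37}


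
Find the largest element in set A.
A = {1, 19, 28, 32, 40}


Set A = {1, 19, 28, 32, 40}
Elements in ascending order: 1, 19, 28, 32, 40
The largest element is 40.

40


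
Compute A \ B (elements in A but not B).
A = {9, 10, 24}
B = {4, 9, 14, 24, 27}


Set A = {9, 10, 24}
Set B = {4, 9, 14, 24, 27}
A \ B includes elements in A that are not in B.
Check each element of A:
9 (in B, remove), 10 (not in B, keep), 24 (in B, remove)
A \ B = {10}

{10}


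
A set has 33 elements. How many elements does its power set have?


The set has 33 elements.
The power set contains all possible subsets.
|P(A)| = 2^|A| = 2^33 = 8589934592

8589934592


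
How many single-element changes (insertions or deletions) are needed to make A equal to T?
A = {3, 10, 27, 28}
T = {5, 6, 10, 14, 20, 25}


Set A = {3, 10, 27, 28}
Set T = {5, 6, 10, 14, 20, 25}
Elements to remove from A (in A, not in T): {3, 27, 28} → 3 removals
Elements to add to A (in T, not in A): {5, 6, 14, 20, 25} → 5 additions
Total edits = 3 + 5 = 8

8


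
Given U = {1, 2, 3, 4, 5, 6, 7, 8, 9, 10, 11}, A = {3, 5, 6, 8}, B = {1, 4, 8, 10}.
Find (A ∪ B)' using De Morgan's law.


U = {1, 2, 3, 4, 5, 6, 7, 8, 9, 10, 11}
A = {3, 5, 6, 8}, B = {1, 4, 8, 10}
A ∪ B = {1, 3, 4, 5, 6, 8, 10}
(A ∪ B)' = U \ (A ∪ B) = {2, 7, 9, 11}
Verification via A' ∩ B': A' = {1, 2, 4, 7, 9, 10, 11}, B' = {2, 3, 5, 6, 7, 9, 11}
A' ∩ B' = {2, 7, 9, 11} ✓

{2, 7, 9, 11}


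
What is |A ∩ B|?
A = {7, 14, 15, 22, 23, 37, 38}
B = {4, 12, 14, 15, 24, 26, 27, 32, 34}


Set A = {7, 14, 15, 22, 23, 37, 38}
Set B = {4, 12, 14, 15, 24, 26, 27, 32, 34}
A ∩ B = {14, 15}
|A ∩ B| = 2

2


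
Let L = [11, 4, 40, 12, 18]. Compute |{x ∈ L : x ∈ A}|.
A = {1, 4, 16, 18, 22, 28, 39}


Set A = {1, 4, 16, 18, 22, 28, 39}
Candidates: [11, 4, 40, 12, 18]
Check each candidate:
11 ∉ A, 4 ∈ A, 40 ∉ A, 12 ∉ A, 18 ∈ A
Count of candidates in A: 2

2


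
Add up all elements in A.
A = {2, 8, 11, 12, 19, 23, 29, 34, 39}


Set A = {2, 8, 11, 12, 19, 23, 29, 34, 39}
Sum = 2 + 8 + 11 + 12 + 19 + 23 + 29 + 34 + 39 = 177

177


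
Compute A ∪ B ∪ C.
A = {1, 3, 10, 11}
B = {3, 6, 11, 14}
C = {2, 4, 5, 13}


Set A = {1, 3, 10, 11}
Set B = {3, 6, 11, 14}
Set C = {2, 4, 5, 13}
First, A ∪ B = {1, 3, 6, 10, 11, 14}
Then, (A ∪ B) ∪ C = {1, 2, 3, 4, 5, 6, 10, 11, 13, 14}

{1, 2, 3, 4, 5, 6, 10, 11, 13, 14}


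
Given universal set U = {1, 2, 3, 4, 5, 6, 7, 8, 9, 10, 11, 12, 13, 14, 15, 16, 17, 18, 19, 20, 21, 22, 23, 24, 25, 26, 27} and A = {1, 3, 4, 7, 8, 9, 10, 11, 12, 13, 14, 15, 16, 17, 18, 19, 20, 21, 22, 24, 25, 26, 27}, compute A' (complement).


Universal set U = {1, 2, 3, 4, 5, 6, 7, 8, 9, 10, 11, 12, 13, 14, 15, 16, 17, 18, 19, 20, 21, 22, 23, 24, 25, 26, 27}
Set A = {1, 3, 4, 7, 8, 9, 10, 11, 12, 13, 14, 15, 16, 17, 18, 19, 20, 21, 22, 24, 25, 26, 27}
A' = U \ A = elements in U but not in A
Checking each element of U:
1 (in A, exclude), 2 (not in A, include), 3 (in A, exclude), 4 (in A, exclude), 5 (not in A, include), 6 (not in A, include), 7 (in A, exclude), 8 (in A, exclude), 9 (in A, exclude), 10 (in A, exclude), 11 (in A, exclude), 12 (in A, exclude), 13 (in A, exclude), 14 (in A, exclude), 15 (in A, exclude), 16 (in A, exclude), 17 (in A, exclude), 18 (in A, exclude), 19 (in A, exclude), 20 (in A, exclude), 21 (in A, exclude), 22 (in A, exclude), 23 (not in A, include), 24 (in A, exclude), 25 (in A, exclude), 26 (in A, exclude), 27 (in A, exclude)
A' = {2, 5, 6, 23}

{2, 5, 6, 23}


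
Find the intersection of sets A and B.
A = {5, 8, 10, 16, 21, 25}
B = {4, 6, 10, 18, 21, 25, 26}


Set A = {5, 8, 10, 16, 21, 25}
Set B = {4, 6, 10, 18, 21, 25, 26}
A ∩ B includes only elements in both sets.
Check each element of A against B:
5 ✗, 8 ✗, 10 ✓, 16 ✗, 21 ✓, 25 ✓
A ∩ B = {10, 21, 25}

{10, 21, 25}


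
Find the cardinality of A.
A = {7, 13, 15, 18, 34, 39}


Set A = {7, 13, 15, 18, 34, 39}
Listing elements: 7, 13, 15, 18, 34, 39
Counting: 6 elements
|A| = 6

6


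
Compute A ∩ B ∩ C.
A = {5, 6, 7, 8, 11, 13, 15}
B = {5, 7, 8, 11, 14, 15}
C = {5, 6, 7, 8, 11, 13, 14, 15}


Set A = {5, 6, 7, 8, 11, 13, 15}
Set B = {5, 7, 8, 11, 14, 15}
Set C = {5, 6, 7, 8, 11, 13, 14, 15}
First, A ∩ B = {5, 7, 8, 11, 15}
Then, (A ∩ B) ∩ C = {5, 7, 8, 11, 15}

{5, 7, 8, 11, 15}


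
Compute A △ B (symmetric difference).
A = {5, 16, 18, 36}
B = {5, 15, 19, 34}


Set A = {5, 16, 18, 36}
Set B = {5, 15, 19, 34}
A △ B = (A \ B) ∪ (B \ A)
Elements in A but not B: {16, 18, 36}
Elements in B but not A: {15, 19, 34}
A △ B = {15, 16, 18, 19, 34, 36}

{15, 16, 18, 19, 34, 36}


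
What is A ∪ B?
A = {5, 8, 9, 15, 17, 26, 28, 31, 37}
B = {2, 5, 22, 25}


Set A = {5, 8, 9, 15, 17, 26, 28, 31, 37}
Set B = {2, 5, 22, 25}
A ∪ B includes all elements in either set.
Elements from A: {5, 8, 9, 15, 17, 26, 28, 31, 37}
Elements from B not already included: {2, 22, 25}
A ∪ B = {2, 5, 8, 9, 15, 17, 22, 25, 26, 28, 31, 37}

{2, 5, 8, 9, 15, 17, 22, 25, 26, 28, 31, 37}


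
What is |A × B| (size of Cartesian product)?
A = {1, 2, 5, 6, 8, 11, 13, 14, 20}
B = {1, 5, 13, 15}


Set A = {1, 2, 5, 6, 8, 11, 13, 14, 20} has 9 elements.
Set B = {1, 5, 13, 15} has 4 elements.
|A × B| = |A| × |B| = 9 × 4 = 36

36


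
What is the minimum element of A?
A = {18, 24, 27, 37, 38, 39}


Set A = {18, 24, 27, 37, 38, 39}
Elements in ascending order: 18, 24, 27, 37, 38, 39
The smallest element is 18.

18


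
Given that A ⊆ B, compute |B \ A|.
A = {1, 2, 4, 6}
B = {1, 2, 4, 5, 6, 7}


Set A = {1, 2, 4, 6}, |A| = 4
Set B = {1, 2, 4, 5, 6, 7}, |B| = 6
Since A ⊆ B: B \ A = {5, 7}
|B| - |A| = 6 - 4 = 2

2


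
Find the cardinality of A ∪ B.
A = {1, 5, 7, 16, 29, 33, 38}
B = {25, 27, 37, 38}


Set A = {1, 5, 7, 16, 29, 33, 38}, |A| = 7
Set B = {25, 27, 37, 38}, |B| = 4
A ∩ B = {38}, |A ∩ B| = 1
|A ∪ B| = |A| + |B| - |A ∩ B| = 7 + 4 - 1 = 10

10


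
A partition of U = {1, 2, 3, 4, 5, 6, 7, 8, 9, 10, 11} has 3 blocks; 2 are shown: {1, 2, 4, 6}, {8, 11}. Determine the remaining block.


U = {1, 2, 3, 4, 5, 6, 7, 8, 9, 10, 11}
Shown blocks: {1, 2, 4, 6}, {8, 11}
A partition's blocks are pairwise disjoint and cover U, so the missing block = U \ (union of shown blocks).
Union of shown blocks: {1, 2, 4, 6, 8, 11}
Missing block = U \ (union) = {3, 5, 7, 9, 10}

{3, 5, 7, 9, 10}


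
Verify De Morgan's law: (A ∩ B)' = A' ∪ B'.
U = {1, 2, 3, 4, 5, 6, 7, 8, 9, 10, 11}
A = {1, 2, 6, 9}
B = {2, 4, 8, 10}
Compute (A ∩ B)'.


U = {1, 2, 3, 4, 5, 6, 7, 8, 9, 10, 11}
A = {1, 2, 6, 9}, B = {2, 4, 8, 10}
A ∩ B = {2}
(A ∩ B)' = U \ (A ∩ B) = {1, 3, 4, 5, 6, 7, 8, 9, 10, 11}
Verification via A' ∪ B': A' = {3, 4, 5, 7, 8, 10, 11}, B' = {1, 3, 5, 6, 7, 9, 11}
A' ∪ B' = {1, 3, 4, 5, 6, 7, 8, 9, 10, 11} ✓

{1, 3, 4, 5, 6, 7, 8, 9, 10, 11}


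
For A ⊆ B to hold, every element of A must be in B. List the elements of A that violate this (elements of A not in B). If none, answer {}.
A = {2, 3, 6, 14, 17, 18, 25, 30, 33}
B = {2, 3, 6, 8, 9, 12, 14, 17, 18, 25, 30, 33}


Set A = {2, 3, 6, 14, 17, 18, 25, 30, 33}
Set B = {2, 3, 6, 8, 9, 12, 14, 17, 18, 25, 30, 33}
Check each element of A against B:
2 ∈ B, 3 ∈ B, 6 ∈ B, 14 ∈ B, 17 ∈ B, 18 ∈ B, 25 ∈ B, 30 ∈ B, 33 ∈ B
Elements of A not in B: {}

{}


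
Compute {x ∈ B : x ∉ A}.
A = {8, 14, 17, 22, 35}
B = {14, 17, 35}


Set A = {8, 14, 17, 22, 35}
Set B = {14, 17, 35}
Check each element of B against A:
14 ∈ A, 17 ∈ A, 35 ∈ A
Elements of B not in A: {}

{}


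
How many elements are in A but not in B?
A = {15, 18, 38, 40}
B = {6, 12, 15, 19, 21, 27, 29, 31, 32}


Set A = {15, 18, 38, 40}
Set B = {6, 12, 15, 19, 21, 27, 29, 31, 32}
A \ B = {18, 38, 40}
|A \ B| = 3

3


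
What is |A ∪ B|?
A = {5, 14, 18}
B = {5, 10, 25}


Set A = {5, 14, 18}, |A| = 3
Set B = {5, 10, 25}, |B| = 3
A ∩ B = {5}, |A ∩ B| = 1
|A ∪ B| = |A| + |B| - |A ∩ B| = 3 + 3 - 1 = 5

5


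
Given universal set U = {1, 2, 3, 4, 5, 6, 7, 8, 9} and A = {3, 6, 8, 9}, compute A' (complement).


Universal set U = {1, 2, 3, 4, 5, 6, 7, 8, 9}
Set A = {3, 6, 8, 9}
A' = U \ A = elements in U but not in A
Checking each element of U:
1 (not in A, include), 2 (not in A, include), 3 (in A, exclude), 4 (not in A, include), 5 (not in A, include), 6 (in A, exclude), 7 (not in A, include), 8 (in A, exclude), 9 (in A, exclude)
A' = {1, 2, 4, 5, 7}

{1, 2, 4, 5, 7}


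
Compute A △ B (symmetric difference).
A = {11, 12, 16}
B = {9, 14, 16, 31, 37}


Set A = {11, 12, 16}
Set B = {9, 14, 16, 31, 37}
A △ B = (A \ B) ∪ (B \ A)
Elements in A but not B: {11, 12}
Elements in B but not A: {9, 14, 31, 37}
A △ B = {9, 11, 12, 14, 31, 37}

{9, 11, 12, 14, 31, 37}


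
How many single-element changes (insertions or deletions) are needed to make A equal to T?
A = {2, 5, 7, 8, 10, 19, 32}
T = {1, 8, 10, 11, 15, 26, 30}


Set A = {2, 5, 7, 8, 10, 19, 32}
Set T = {1, 8, 10, 11, 15, 26, 30}
Elements to remove from A (in A, not in T): {2, 5, 7, 19, 32} → 5 removals
Elements to add to A (in T, not in A): {1, 11, 15, 26, 30} → 5 additions
Total edits = 5 + 5 = 10

10


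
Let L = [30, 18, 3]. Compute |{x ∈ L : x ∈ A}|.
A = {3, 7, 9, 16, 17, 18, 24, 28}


Set A = {3, 7, 9, 16, 17, 18, 24, 28}
Candidates: [30, 18, 3]
Check each candidate:
30 ∉ A, 18 ∈ A, 3 ∈ A
Count of candidates in A: 2

2


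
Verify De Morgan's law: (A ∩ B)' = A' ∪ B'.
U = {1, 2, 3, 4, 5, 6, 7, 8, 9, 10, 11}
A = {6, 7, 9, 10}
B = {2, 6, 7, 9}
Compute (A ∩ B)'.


U = {1, 2, 3, 4, 5, 6, 7, 8, 9, 10, 11}
A = {6, 7, 9, 10}, B = {2, 6, 7, 9}
A ∩ B = {6, 7, 9}
(A ∩ B)' = U \ (A ∩ B) = {1, 2, 3, 4, 5, 8, 10, 11}
Verification via A' ∪ B': A' = {1, 2, 3, 4, 5, 8, 11}, B' = {1, 3, 4, 5, 8, 10, 11}
A' ∪ B' = {1, 2, 3, 4, 5, 8, 10, 11} ✓

{1, 2, 3, 4, 5, 8, 10, 11}


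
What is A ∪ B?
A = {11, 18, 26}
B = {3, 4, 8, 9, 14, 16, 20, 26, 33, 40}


Set A = {11, 18, 26}
Set B = {3, 4, 8, 9, 14, 16, 20, 26, 33, 40}
A ∪ B includes all elements in either set.
Elements from A: {11, 18, 26}
Elements from B not already included: {3, 4, 8, 9, 14, 16, 20, 33, 40}
A ∪ B = {3, 4, 8, 9, 11, 14, 16, 18, 20, 26, 33, 40}

{3, 4, 8, 9, 11, 14, 16, 18, 20, 26, 33, 40}


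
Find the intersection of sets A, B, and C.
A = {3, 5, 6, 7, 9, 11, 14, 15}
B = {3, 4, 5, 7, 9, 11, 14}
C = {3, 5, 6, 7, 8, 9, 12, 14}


Set A = {3, 5, 6, 7, 9, 11, 14, 15}
Set B = {3, 4, 5, 7, 9, 11, 14}
Set C = {3, 5, 6, 7, 8, 9, 12, 14}
First, A ∩ B = {3, 5, 7, 9, 11, 14}
Then, (A ∩ B) ∩ C = {3, 5, 7, 9, 14}

{3, 5, 7, 9, 14}


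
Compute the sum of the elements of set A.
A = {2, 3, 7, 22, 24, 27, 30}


Set A = {2, 3, 7, 22, 24, 27, 30}
Sum = 2 + 3 + 7 + 22 + 24 + 27 + 30 = 115

115
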